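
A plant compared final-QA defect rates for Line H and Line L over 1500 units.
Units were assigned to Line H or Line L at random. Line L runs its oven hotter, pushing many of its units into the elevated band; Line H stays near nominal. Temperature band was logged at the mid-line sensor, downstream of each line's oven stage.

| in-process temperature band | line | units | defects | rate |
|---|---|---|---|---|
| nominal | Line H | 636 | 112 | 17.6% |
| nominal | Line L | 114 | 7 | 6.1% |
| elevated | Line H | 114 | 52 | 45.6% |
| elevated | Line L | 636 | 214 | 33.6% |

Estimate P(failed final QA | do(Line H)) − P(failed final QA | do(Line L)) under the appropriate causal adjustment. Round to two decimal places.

Within every in-process temperature band level Line L has the lower rate, yet pooled Line H does — Simpson's reversal.
Stratifying would compare lines among units the lines themselves sorted into in-process temperature band groups — a form of selection on an intermediate. The unconditioned pooled rates give the total causal effect.
The causal difference is the pooled difference: 0.219 − 0.295 = -0.076.

-0.08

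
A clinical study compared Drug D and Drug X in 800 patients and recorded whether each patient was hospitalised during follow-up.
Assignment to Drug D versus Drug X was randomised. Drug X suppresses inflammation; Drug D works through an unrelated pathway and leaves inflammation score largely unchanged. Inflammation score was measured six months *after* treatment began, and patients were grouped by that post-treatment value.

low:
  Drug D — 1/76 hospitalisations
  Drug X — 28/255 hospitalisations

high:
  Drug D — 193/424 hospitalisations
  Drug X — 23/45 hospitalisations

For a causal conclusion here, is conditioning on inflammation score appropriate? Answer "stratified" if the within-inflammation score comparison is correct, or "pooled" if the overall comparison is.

Within every inflammation score level Drug D has the lower rate, yet pooled Drug X does — Simpson's reversal.
Because the drug influences inflammation score, inflammation score is a post-treatment mediator, not a confounder. Stratifying on it would bias the estimate; the causal effect is the crude pooled difference.
Pooled: Drug D 38.8% vs Drug X 17.0%; Drug X is lower overall.

pooled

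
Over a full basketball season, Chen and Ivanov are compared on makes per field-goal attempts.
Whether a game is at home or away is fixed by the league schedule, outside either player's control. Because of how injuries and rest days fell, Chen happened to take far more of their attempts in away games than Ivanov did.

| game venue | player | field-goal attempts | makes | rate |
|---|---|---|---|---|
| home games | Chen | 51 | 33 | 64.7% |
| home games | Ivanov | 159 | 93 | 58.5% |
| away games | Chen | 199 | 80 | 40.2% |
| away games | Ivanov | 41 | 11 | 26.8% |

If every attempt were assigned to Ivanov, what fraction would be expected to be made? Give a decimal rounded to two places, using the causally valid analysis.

0.42

The imbalance in game venue arose from how field-goal attempts were allocated, not from anything the player did; and game venue independently affects the outcome. The pooled gap is confounded — condition on game venue.
Standardising Ivanov to the population game venue mix: 0.467·93/159 + 0.533·11/41 = 0.416.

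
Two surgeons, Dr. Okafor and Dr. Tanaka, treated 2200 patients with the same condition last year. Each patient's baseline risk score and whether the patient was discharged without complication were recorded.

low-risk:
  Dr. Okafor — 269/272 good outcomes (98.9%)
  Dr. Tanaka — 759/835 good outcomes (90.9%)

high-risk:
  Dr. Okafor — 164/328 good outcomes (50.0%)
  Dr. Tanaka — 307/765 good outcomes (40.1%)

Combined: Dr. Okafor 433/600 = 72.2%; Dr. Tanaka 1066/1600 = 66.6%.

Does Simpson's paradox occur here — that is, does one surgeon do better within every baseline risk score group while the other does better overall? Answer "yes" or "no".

Within each baseline risk score level (low-risk 98.9% vs 90.9%; high-risk 50.0% vs 40.1%), Dr. Okafor has the higher rate every time. Pooled: 72.2% vs 66.6% — Dr. Okafor has the higher rate overall. They agree.

no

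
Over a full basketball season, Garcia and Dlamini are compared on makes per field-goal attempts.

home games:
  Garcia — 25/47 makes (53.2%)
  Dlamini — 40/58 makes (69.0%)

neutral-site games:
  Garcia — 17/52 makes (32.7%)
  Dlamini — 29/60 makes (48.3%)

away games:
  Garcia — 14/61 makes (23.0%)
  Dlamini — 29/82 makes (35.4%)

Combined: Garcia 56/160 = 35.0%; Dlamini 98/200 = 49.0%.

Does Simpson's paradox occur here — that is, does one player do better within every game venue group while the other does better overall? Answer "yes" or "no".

no

Within each game venue level (home games 53.2% vs 69.0%; neutral-site games 32.7% vs 48.3%; away games 23.0% vs 35.4%), Dlamini has the higher rate every time. Pooled: 35.0% vs 49.0% — Dlamini has the higher rate overall. They agree.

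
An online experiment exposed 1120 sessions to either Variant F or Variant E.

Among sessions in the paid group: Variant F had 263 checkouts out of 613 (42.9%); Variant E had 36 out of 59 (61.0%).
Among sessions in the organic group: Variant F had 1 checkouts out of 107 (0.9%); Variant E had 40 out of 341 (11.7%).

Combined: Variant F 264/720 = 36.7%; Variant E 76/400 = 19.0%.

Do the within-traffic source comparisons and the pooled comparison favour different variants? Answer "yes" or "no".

yes

Within each traffic source level (paid 42.9% vs 61.0%; organic 0.9% vs 11.7%), Variant E has the higher rate every time. Pooled: 36.7% vs 19.0% — Variant F has the higher rate overall. The two comparisons disagree.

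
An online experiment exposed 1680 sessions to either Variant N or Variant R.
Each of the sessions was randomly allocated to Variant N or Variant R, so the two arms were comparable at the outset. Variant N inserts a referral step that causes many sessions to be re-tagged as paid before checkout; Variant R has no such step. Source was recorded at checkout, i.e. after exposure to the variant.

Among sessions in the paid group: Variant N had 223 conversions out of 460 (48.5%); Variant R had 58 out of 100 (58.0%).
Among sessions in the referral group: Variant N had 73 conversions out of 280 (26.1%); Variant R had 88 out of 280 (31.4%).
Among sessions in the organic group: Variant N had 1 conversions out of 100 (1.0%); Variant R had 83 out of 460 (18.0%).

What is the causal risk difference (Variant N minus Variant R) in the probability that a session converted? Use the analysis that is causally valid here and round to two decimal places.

The stratified and pooled comparisons disagree (Variant R wins within each traffic source; Variant N wins overall), so the answer turns on the causal role of traffic source.
The distribution of traffic source is itself part of what the variant does — it is an intermediate outcome. Holding it fixed would remove that part of the effect; the total effect is the pooled difference.
The causal difference is the pooled difference: 0.354 − 0.273 = +0.081.

+0.08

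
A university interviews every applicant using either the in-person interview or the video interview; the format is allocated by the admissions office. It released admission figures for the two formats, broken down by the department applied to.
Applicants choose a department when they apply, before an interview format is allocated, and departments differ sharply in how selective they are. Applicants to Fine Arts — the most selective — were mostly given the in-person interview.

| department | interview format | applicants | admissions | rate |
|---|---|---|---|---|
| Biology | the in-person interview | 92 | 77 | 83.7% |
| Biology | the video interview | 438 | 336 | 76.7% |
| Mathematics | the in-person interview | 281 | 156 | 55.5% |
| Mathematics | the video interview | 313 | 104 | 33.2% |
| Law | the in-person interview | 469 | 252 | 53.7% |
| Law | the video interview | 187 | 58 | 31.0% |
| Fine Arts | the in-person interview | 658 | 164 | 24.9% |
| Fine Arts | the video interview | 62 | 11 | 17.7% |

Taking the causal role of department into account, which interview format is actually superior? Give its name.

the in-person interview

The imbalance in department arose from how applicants were allocated, not from anything the interview format did; and department independently affects the outcome. The pooled gap is confounded — condition on department.
Within each level — Biology: 83.7% vs 76.7%; Mathematics: 55.5% vs 33.2%; Law: 53.7% vs 31.0%; Fine Arts: 24.9% vs 17.7% — the in-person interview is higher every time.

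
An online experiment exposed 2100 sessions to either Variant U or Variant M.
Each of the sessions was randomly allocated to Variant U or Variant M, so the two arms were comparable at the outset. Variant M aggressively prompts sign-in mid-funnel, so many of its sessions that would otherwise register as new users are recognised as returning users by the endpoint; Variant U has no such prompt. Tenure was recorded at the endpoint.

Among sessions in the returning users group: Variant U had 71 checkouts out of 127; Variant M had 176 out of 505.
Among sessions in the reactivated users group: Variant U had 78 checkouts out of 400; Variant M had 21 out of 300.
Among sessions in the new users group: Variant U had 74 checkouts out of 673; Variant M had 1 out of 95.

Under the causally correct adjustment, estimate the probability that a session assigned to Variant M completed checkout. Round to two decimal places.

0.22

User tenure here is a post-treatment variable shaped by the variant; conditioning on it would introduce bias rather than remove it. The overall comparison is the causal one.
So P(outcome | do(Variant M)) is just the pooled rate for Variant M: 198/900 = 0.220.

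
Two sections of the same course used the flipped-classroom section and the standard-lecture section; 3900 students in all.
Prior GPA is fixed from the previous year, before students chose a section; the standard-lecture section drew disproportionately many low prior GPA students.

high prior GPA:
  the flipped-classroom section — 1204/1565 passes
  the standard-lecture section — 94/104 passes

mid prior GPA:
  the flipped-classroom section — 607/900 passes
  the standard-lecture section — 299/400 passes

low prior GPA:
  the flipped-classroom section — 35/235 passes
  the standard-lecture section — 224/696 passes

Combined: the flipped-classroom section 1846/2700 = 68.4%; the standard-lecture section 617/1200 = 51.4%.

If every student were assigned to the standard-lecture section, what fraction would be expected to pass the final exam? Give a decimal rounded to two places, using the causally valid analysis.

0.71

Since prior GPA band is a pre-existing factor (not a product of the teaching method) and it affects the outcome on its own, it is a confounder. The stratified rates, not the pooled rate, identify the causal effect.
Standardising the standard-lecture section to the population prior GPA band mix: 0.428·94/104 + 0.333·299/400 + 0.239·224/696 = 0.713.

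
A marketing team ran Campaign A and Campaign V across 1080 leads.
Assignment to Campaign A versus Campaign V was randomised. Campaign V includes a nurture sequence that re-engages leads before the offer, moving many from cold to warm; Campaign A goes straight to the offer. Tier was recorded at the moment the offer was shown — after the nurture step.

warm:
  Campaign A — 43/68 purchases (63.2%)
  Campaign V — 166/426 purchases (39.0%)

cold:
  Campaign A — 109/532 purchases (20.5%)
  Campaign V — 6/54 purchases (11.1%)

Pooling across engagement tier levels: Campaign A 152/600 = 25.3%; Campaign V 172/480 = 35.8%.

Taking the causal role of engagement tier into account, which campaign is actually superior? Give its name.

Engagement tier is downstream of the campaign. One should not condition on a consequence of treatment, so the overall rates are the right comparison.
Pooled: Campaign A 25.3% vs Campaign V 35.8%; Campaign V is higher overall.

Campaign V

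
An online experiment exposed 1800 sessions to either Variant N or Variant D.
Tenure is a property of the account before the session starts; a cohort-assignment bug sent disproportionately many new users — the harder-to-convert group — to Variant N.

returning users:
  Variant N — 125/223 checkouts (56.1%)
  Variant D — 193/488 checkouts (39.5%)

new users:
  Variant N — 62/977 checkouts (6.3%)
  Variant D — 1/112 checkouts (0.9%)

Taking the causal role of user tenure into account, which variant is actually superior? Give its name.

Since user tenure is a pre-existing factor (not a product of the variant) and it affects the outcome on its own, it is a confounder. The stratified rates, not the pooled rate, identify the causal effect.
Within each level — returning users: 56.1% vs 39.5%; new users: 6.3% vs 0.9% — Variant N is higher every time.

Variant N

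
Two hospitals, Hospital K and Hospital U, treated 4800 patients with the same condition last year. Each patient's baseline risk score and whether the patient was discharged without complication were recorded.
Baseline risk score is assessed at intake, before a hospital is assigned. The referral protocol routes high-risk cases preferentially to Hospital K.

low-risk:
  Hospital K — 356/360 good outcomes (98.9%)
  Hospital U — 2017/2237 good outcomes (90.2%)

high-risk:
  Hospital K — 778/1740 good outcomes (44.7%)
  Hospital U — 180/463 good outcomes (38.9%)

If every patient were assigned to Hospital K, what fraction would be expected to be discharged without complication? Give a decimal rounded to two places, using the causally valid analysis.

Within every baseline risk score level Hospital K has the higher rate, yet pooled Hospital U does — Simpson's reversal.
Here baseline risk score is a common cause — it drives both which hospital a case falls under and the outcome. The crude comparison mixes populations; the stratum-specific rates are the causally relevant ones.
Standardising Hospital K to the population baseline risk score mix: 0.541·356/360 + 0.459·778/1740 = 0.740.

0.74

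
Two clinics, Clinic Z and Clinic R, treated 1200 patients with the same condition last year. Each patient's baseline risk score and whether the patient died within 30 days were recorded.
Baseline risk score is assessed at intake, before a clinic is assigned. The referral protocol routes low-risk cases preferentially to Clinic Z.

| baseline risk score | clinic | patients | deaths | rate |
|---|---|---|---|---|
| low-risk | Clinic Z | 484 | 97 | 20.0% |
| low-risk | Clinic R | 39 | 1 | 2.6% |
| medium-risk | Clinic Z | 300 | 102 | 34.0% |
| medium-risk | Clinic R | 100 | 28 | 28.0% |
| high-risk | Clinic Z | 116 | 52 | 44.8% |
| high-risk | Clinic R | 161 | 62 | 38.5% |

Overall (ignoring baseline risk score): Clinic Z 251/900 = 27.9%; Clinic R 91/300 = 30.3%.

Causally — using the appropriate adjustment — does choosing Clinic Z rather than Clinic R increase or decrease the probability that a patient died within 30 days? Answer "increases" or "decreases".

Within every baseline risk score level Clinic R has the lower rate, yet pooled Clinic Z does — Simpson's reversal.
The imbalance in baseline risk score arose from how patients were allocated, not from anything the clinic did; and baseline risk score independently affects the outcome. The pooled gap is confounded — condition on baseline risk score.
Within each level — low-risk: 20.0% vs 2.6%; medium-risk: 34.0% vs 28.0%; high-risk: 44.8% vs 38.5% — Clinic R is lower every time.

increases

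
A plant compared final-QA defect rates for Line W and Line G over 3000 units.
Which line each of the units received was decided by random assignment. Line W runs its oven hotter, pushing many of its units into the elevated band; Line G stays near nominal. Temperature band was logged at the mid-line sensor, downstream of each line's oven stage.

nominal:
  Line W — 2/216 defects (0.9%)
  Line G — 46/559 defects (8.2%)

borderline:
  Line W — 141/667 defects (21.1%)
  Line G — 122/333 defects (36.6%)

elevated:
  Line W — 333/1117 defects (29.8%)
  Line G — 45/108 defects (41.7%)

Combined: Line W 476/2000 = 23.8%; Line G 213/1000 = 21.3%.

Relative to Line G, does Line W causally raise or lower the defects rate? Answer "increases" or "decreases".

increases

In-process temperature band is recorded after the line and is itself shifted by it — it sits on the causal path from line to outcome. Conditioning on a mediator would strip out part of the effect we want; the pooled comparison gives the total causal effect.
Pooled: Line W 23.8% vs Line G 21.3%; Line G is lower overall.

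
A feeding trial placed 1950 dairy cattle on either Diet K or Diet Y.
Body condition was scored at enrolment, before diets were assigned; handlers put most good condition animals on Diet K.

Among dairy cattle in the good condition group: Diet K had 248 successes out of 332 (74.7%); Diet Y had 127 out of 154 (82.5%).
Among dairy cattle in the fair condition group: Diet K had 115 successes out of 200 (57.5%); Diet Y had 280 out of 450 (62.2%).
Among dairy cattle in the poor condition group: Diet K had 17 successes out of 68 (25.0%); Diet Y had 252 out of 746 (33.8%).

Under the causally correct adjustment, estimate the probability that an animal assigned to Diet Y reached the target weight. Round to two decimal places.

Within every starting body condition level Diet Y has the higher rate, yet pooled Diet K does — Simpson's reversal.
Nothing the diet does changes starting body condition; the imbalance is an allocation artefact. With starting body condition also predicting the outcome, the pooled figure is confounded, and the within-stratum comparison is the causal one.
Standardising Diet Y to the population starting body condition mix: 0.249·127/154 + 0.333·280/450 + 0.417·252/746 = 0.554.

0.55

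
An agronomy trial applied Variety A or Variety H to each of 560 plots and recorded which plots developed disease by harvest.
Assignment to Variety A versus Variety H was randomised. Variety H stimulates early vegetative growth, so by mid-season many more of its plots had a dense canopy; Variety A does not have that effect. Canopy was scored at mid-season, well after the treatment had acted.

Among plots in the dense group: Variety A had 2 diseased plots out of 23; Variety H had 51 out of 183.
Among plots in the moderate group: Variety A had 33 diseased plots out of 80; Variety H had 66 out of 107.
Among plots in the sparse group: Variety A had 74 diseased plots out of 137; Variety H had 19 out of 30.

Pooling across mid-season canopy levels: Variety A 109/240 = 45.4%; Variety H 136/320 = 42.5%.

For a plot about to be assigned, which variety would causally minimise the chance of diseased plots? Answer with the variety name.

Variety H

The mid-season canopy-specific comparison favours Variety A throughout, but the pooled figures favour Variety H. The question is whether to condition on mid-season canopy.
Mid-season canopy lies on the pathway variety → mid-season canopy → outcome, so adjusting for it blocks the indirect effect. For the total causal effect of variety, use the unadjusted pooled rates.
Pooled: Variety A 45.4% vs Variety H 42.5%; Variety H is lower overall.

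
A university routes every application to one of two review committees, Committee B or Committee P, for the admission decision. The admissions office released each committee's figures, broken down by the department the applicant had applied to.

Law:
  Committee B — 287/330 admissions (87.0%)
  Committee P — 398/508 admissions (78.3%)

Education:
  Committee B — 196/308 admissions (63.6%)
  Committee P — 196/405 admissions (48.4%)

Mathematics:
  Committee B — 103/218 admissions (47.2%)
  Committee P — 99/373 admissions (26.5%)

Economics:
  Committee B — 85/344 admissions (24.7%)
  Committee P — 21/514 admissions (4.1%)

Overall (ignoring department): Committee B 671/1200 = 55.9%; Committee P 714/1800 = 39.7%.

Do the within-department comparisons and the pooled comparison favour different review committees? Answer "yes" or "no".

no

Within each department level (Law 87.0% vs 78.3%; Education 63.6% vs 48.4%; Mathematics 47.2% vs 26.5%; Economics 24.7% vs 4.1%), Committee B has the higher rate every time. Pooled: 55.9% vs 39.7% — Committee B has the higher rate overall. They agree.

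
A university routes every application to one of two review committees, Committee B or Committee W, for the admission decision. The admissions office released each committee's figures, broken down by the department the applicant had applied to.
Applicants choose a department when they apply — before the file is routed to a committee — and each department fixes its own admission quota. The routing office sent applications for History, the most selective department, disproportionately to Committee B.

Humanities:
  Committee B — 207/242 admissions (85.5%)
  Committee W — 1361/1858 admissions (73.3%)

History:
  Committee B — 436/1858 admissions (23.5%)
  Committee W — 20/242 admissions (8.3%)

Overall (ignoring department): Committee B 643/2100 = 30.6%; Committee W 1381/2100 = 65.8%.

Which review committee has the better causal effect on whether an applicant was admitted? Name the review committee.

Department satisfies the back-door criterion: it is not a descendant of the review committee, and it blocks the spurious path from review committee to outcome. Adjusting for it (i.e., using the within-department rates) gives the causal effect.
Within each level — Humanities: 85.5% vs 73.3%; History: 23.5% vs 8.3% — Committee B is higher every time.

Committee B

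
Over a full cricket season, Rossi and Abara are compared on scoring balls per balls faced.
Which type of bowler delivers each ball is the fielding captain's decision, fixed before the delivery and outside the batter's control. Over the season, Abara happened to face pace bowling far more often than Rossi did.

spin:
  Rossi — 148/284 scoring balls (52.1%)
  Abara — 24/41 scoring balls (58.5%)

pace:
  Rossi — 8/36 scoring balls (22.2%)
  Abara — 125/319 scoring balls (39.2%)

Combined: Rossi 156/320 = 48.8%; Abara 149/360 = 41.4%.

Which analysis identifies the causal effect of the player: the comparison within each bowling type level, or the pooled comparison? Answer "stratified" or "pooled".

stratified

The bowling type-specific comparison favours Abara throughout, but the pooled figures favour Rossi. The question is whether to condition on bowling type.
Bowling type is set before the player has any effect — it is not caused by the player — and it independently drives the outcome. That makes it a confounder, so the causal comparison is within bowling type levels.
Within each level — spin: 52.1% vs 58.5%; pace: 22.2% vs 39.2% — Abara is higher every time.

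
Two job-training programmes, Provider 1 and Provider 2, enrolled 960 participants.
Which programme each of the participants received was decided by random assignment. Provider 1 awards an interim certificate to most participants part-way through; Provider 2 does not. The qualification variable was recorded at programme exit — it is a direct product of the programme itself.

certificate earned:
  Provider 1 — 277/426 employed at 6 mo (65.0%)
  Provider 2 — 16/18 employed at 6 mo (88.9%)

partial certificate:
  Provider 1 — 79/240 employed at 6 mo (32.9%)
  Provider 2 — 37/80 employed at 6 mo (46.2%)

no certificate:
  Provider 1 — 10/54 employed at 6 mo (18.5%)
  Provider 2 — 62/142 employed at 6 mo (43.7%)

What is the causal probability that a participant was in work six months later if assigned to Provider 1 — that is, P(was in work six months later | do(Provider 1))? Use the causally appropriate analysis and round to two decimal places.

0.51

Within every qualification attained during the programme level Provider 2 has the higher rate, yet pooled Provider 1 does — Simpson's reversal.
Qualification attained during the programme lies on the pathway programme → qualification attained during the programme → outcome, so adjusting for it blocks the indirect effect. For the total causal effect of programme, use the unadjusted pooled rates.
So P(outcome | do(Provider 1)) is just the pooled rate for Provider 1: 366/720 = 0.508.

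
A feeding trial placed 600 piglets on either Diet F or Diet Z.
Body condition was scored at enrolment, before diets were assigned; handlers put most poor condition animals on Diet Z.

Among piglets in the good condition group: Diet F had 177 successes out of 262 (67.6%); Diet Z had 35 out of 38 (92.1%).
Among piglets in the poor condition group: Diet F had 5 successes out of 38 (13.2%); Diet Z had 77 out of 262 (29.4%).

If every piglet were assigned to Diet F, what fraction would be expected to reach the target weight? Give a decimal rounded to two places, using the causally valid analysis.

Starting body condition differs across diets for reasons unrelated to any effect of the diet itself, and it separately predicts the outcome — a classic confounder. We must compare within starting body condition levels.
Standardising Diet F to the population starting body condition mix: 0.500·177/262 + 0.500·5/38 = 0.404.

0.40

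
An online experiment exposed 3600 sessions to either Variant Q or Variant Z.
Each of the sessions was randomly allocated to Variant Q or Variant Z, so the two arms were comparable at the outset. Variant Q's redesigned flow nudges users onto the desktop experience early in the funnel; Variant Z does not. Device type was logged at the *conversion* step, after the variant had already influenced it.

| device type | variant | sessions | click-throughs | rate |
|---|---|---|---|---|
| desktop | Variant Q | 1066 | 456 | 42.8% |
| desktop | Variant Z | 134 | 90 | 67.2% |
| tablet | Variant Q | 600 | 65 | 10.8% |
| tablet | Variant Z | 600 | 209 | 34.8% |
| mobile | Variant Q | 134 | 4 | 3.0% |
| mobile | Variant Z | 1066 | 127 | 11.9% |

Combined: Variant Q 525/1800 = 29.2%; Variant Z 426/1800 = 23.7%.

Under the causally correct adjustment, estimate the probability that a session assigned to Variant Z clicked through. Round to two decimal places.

Because the variant influences device type, device type is a post-treatment mediator, not a confounder. Stratifying on it would bias the estimate; the causal effect is the crude pooled difference.
So P(outcome | do(Variant Z)) is just the pooled rate for Variant Z: 426/1800 = 0.237.

0.24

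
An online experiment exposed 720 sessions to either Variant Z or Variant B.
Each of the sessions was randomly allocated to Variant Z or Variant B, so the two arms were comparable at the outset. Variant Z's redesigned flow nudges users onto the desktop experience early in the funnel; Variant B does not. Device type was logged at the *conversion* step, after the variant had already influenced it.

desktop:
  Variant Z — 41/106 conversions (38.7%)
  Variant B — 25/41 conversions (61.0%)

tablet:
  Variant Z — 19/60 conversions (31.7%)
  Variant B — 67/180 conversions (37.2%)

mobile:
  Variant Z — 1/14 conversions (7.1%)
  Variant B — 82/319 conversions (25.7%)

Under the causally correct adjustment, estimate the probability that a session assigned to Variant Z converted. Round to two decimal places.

Stratifying would compare variants among sessions the variants themselves sorted into device type groups — a form of selection on an intermediate. The unconditioned pooled rates give the total causal effect.
So P(outcome | do(Variant Z)) is just the pooled rate for Variant Z: 61/180 = 0.339.

0.34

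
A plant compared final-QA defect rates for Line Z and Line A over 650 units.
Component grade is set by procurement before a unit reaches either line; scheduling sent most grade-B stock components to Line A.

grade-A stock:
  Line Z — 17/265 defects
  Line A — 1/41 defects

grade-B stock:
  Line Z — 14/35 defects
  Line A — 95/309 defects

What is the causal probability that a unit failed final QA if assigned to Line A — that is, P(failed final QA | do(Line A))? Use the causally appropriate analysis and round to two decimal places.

Component grade is set before the line has any effect — it is not caused by the line — and it independently drives the outcome. That makes it a confounder, so the causal comparison is within component grade levels.
Standardising Line A to the population component grade mix: 0.471·1/41 + 0.529·95/309 = 0.174.

0.17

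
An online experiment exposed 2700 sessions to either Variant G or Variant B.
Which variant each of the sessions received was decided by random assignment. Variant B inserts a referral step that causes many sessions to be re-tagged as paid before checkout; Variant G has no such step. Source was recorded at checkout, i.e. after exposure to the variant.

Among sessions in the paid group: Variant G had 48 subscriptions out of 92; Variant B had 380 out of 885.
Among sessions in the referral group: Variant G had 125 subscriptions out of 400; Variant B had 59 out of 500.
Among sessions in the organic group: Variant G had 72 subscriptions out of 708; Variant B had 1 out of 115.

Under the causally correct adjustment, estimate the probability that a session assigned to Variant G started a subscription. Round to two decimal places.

Because the variant influences traffic source, traffic source is a post-treatment mediator, not a confounder. Stratifying on it would bias the estimate; the causal effect is the crude pooled difference.
So P(outcome | do(Variant G)) is just the pooled rate for Variant G: 245/1200 = 0.204.

0.20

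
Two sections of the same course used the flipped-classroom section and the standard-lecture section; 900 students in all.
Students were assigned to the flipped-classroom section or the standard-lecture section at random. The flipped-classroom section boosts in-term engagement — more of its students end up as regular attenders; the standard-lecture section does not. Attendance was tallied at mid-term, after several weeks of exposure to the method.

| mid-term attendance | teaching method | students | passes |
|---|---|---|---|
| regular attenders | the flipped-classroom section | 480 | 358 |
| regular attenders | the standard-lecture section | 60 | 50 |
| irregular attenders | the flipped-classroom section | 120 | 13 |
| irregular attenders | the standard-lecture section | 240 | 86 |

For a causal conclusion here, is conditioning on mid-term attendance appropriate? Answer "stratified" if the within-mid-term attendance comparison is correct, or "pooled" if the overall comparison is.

The stratified and pooled comparisons disagree (the standard-lecture section wins within each mid-term attendance; the flipped-classroom section wins overall), so the answer turns on the causal role of mid-term attendance.
Mid-term attendance here is a post-treatment variable shaped by the teaching method; conditioning on it would introduce bias rather than remove it. The overall comparison is the causal one.
Pooled: the flipped-classroom section 61.8% vs the standard-lecture section 45.3%; the flipped-classroom section is higher overall.

pooled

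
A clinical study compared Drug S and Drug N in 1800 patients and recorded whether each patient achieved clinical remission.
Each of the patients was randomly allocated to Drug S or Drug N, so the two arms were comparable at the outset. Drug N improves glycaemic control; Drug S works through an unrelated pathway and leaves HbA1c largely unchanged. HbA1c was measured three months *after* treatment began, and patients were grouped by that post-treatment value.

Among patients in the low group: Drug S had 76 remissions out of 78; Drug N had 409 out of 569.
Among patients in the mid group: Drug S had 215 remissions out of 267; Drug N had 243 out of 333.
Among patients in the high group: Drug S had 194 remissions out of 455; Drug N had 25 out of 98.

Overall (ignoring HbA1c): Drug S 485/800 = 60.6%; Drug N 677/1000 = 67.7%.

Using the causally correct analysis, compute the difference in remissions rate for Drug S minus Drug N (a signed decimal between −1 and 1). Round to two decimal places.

-0.07

Within every HbA1c level Drug S has the higher rate, yet pooled Drug N does — Simpson's reversal.
HbA1c is recorded after the drug and is itself shifted by it — it sits on the causal path from drug to outcome. Conditioning on a mediator would strip out part of the effect we want; the pooled comparison gives the total causal effect.
The causal difference is the pooled difference: 0.606 − 0.677 = -0.071.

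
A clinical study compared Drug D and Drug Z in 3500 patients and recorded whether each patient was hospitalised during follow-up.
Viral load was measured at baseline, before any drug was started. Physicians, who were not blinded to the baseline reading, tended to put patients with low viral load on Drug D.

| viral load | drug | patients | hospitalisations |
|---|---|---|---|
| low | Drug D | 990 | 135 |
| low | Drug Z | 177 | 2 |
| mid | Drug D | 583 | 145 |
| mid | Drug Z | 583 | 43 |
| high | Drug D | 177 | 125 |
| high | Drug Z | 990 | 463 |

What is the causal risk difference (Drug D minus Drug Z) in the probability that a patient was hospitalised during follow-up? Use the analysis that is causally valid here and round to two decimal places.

+0.18

Viral load satisfies the back-door criterion: it is not a descendant of the drug, and it blocks the spurious path from drug to outcome. Adjusting for it (i.e., using the within-viral load rates) gives the causal effect.
Adjusting over the population distribution of viral load: 0.333·(0.136−0.011) + 0.333·(0.249−0.074) + 0.333·(0.706−0.468) = +0.180.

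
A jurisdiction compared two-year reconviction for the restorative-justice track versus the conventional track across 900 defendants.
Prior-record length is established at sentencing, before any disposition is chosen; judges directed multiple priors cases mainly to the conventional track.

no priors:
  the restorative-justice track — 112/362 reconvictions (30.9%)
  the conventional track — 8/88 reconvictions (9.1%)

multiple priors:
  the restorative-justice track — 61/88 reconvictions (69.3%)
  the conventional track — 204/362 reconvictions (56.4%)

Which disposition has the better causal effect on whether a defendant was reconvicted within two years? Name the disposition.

Nothing the disposition does changes prior-record length; the imbalance is an allocation artefact. With prior-record length also predicting the outcome, the pooled figure is confounded, and the within-stratum comparison is the causal one.
Within each level — no priors: 30.9% vs 9.1%; multiple priors: 69.3% vs 56.4% — the conventional track is lower every time.

the conventional track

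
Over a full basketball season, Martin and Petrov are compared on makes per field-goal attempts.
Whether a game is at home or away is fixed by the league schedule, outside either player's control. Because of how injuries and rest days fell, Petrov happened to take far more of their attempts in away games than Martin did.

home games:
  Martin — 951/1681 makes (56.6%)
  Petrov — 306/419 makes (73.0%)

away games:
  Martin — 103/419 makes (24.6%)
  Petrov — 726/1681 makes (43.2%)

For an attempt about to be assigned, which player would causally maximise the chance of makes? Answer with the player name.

Petrov

The stratified and pooled comparisons disagree (Petrov wins within each game venue; Martin wins overall), so the answer turns on the causal role of game venue.
The imbalance in game venue arose from how field-goal attempts were allocated, not from anything the player did; and game venue independently affects the outcome. The pooled gap is confounded — condition on game venue.
Within each level — home games: 56.6% vs 73.0%; away games: 24.6% vs 43.2% — Petrov is higher every time.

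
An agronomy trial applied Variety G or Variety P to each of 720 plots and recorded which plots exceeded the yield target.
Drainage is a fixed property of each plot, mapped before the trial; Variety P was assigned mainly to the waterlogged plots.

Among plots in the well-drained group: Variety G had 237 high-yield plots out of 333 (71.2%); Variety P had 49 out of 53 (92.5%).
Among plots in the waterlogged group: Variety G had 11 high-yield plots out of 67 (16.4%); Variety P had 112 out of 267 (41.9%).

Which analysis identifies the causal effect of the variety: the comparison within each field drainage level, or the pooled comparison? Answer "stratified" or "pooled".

The stratified and pooled comparisons disagree (Variety P wins within each field drainage; Variety G wins overall), so the answer turns on the causal role of field drainage.
The imbalance in field drainage arose from how plots were allocated, not from anything the variety did; and field drainage independently affects the outcome. The pooled gap is confounded — condition on field drainage.
Within each level — well-drained: 71.2% vs 92.5%; waterlogged: 16.4% vs 41.9% — Variety P is higher every time.

stratified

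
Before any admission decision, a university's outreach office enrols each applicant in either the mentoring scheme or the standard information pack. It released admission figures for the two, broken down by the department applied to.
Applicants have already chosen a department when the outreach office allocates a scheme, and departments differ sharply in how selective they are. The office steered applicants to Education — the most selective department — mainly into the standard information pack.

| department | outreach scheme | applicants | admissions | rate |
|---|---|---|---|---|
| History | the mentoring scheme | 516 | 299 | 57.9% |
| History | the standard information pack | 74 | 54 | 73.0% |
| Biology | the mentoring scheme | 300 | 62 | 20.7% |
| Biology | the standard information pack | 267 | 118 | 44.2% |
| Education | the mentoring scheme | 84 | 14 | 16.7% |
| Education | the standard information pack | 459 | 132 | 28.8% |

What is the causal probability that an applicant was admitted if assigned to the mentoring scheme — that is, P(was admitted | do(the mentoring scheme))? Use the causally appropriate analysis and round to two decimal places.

0.32

Department is set before the outreach scheme has any effect — it is not caused by the outreach scheme — and it independently drives the outcome. That makes it a confounder, so the causal comparison is within department levels.
Standardising the mentoring scheme to the population department mix: 0.347·299/516 + 0.334·62/300 + 0.319·14/84 = 0.323.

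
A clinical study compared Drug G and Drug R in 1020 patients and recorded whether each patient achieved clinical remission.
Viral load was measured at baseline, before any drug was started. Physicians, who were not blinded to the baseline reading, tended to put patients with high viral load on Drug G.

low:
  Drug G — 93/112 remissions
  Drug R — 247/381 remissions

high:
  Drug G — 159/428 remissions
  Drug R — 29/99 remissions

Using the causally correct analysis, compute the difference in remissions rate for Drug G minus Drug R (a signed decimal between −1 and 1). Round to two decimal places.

+0.13

Nothing the drug does changes viral load; the imbalance is an allocation artefact. With viral load also predicting the outcome, the pooled figure is confounded, and the within-stratum comparison is the causal one.
Adjusting over the population distribution of viral load: 0.483·(0.830−0.648) + 0.517·(0.371−0.293) = +0.129.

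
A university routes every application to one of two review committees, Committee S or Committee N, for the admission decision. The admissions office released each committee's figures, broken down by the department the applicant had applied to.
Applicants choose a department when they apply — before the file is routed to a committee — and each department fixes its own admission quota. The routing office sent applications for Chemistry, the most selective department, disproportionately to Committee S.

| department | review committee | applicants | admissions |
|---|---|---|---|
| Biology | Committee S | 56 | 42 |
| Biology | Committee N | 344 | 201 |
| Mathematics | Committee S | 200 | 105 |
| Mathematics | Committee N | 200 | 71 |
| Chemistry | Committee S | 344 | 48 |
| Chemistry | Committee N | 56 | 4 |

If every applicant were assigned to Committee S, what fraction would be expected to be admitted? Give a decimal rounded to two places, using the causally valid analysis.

Within every department level Committee S has the higher rate, yet pooled Committee N does — Simpson's reversal.
Nothing the review committee does changes department; the imbalance is an allocation artefact. With department also predicting the outcome, the pooled figure is confounded, and the within-stratum comparison is the causal one.
Standardising Committee S to the population department mix: 0.333·42/56 + 0.333·105/200 + 0.333·48/344 = 0.472.

0.47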